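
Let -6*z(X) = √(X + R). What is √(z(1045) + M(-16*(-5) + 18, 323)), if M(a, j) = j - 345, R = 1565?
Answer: √(-88 - 2*√290)/2 ≈ 5.524*I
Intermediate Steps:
M(a, j) = -345 + j
z(X) = -√(1565 + X)/6 (z(X) = -√(X + 1565)/6 = -√(1565 + X)/6)
√(z(1045) + M(-16*(-5) + 18, 323)) = √(-√(1565 + 1045)/6 + (-345 + 323)) = √(-√290/2 - 22) = √(-22 - √290/2)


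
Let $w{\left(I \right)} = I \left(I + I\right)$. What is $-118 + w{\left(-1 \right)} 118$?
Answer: $118$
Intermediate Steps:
$w{\left(I \right)} = 2 I^{2}$ ($w{\left(I \right)} = I 2 I = 2 I^{2}$)
$-118 + w{\left(-1 \right)} 118 = -118 + 2 \left(-1\right)^{2} \cdot 118 = -118 + 2 \cdot 1 \cdot 118 = -118 + 2 \cdot 118 = -118 + 236 = 118$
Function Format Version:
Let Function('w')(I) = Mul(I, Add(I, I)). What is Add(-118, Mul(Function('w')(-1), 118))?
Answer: 118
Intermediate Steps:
Function('w')(I) = Mul(2, Pow(I, 2)) (Function('w')(I) = Mul(I, Mul(2, I)) = Mul(2, Pow(I, 2)))
Add(-118, Mul(Function('w')(-1), 118)) = Add(-118, Mul(Mul(2, Pow(-1, 2)), 118)) = Add(-118, Mul(Mul(2, 1), 118)) = Add(-118, Mul(2, 118)) = Add(-118, 236) = 118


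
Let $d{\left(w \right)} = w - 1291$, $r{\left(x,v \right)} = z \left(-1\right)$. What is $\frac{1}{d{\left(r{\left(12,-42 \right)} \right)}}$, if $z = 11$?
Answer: $- \frac{1}{1302} \approx -0.00076805$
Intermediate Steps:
$r{\left(x,v \right)} = -11$ ($r{\left(x,v \right)} = 11 \left(-1\right) = -11$)
$d{\left(w \right)} = -1291 + w$
$\frac{1}{d{\left(r{\left(12,-42 \right)} \right)}} = \frac{1}{-1291 - 11} = \frac{1}{-1302} = - \frac{1}{1302}$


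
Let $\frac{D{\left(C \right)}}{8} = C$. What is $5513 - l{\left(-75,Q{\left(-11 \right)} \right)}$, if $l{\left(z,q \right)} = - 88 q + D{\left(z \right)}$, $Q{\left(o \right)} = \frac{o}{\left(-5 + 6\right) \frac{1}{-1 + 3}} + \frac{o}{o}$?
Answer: $4265$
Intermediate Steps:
$D{\left(C \right)} = 8 C$
$Q{\left(o \right)} = 1 + 2 o$ ($Q{\left(o \right)} = \frac{o}{1 \cdot \frac{1}{2}} + 1 = o \frac{1}{\frac{1}{2}} + 1 = o 2 + 1 = 2 o + 1 = 1 + 2 o$)
$l{\left(z,q \right)} = - 88 q + 8 z$
$5513 - l{\left(-75,Q{\left(-11 \right)} \right)} = 5513 - \left(- 88 \left(1 + 2 \left(-11\right)\right) + 8 \left(-75\right)\right) = 5513 - \left(- 88 \left(1 - 22\right) - 600\right) = 5513 - \left(\left(-88\right) \left(-21\right) - 600\right) = 5513 - \left(1848 - 600\right) = 5513 - 1248 = 4265$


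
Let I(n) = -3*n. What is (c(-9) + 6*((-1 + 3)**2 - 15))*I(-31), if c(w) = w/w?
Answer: -6045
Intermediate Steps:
c(w) = 1
(c(-9) + 6*((-1 + 3)**2 - 15))*I(-31) = (1 + 6*((-1 + 3)**2 - 15))*(-3*(-31)) = (1 + 6*(2**2 - 15))*93 = (1 + 6*(4 - 15))*93 = (1 + 6*(-11))*93 = (1 - 66)*93 = -65*93 = -6045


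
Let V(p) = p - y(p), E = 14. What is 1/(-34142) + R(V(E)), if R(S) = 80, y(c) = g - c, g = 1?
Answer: 2731359/34142 ≈ 80.000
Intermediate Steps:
y(c) = 1 - c
V(p) = -1 + 2*p (V(p) = p - (1 - p) = p + (-1 + p) = -1 + 2*p)
1/(-34142) + R(V(E)) = 1/(-34142) + 80 = -1/34142 + 80 = 2731359/34142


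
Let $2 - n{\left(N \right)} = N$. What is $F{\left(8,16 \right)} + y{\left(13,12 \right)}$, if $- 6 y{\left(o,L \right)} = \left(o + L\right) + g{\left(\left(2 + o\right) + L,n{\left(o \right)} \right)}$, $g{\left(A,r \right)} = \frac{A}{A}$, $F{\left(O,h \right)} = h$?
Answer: $\frac{35}{3} \approx 11.667$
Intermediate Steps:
$n{\left(N \right)} = 2 - N$
$g{\left(A,r \right)} = 1$
$y{\left(o,L \right)} = - \frac{1}{6} - \frac{L}{6} - \frac{o}{6}$ ($y{\left(o,L \right)} = - \frac{\left(o + L\right) + 1}{6} = - \frac{\left(L + o\right) + 1}{6} = - \frac{1 + L + o}{6} = - \frac{1}{6} - \frac{L}{6} - \frac{o}{6}$)
$F{\left(8,16 \right)} + y{\left(13,12 \right)} = 16 - \frac{13}{3} = \frac{35}{3}$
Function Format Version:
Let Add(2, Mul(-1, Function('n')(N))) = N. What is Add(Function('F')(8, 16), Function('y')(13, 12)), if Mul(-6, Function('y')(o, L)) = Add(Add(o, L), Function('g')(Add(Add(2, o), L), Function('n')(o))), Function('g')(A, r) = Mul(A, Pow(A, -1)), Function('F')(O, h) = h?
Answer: Rational(35, 3) ≈ 11.667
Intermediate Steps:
Function('n')(N) = Add(2, Mul(-1, N))
Function('g')(A, r) = 1
Function('y')(o, L) = Add(Rational(-1, 6), Mul(Rational(-1, 6), L), Mul(Rational(-1, 6), o)) (Function('y')(o, L) = Mul(Rational(-1, 6), Add(Add(o, L), 1)) = Mul(Rational(-1, 6), Add(Add(L, o), 1)) = Mul(Rational(-1, 6), Add(1, L, o)) = Add(Rational(-1, 6), Mul(Rational(-1, 6), L), Mul(Rational(-1, 6), o)))
Add(Function('F')(8, 16), Function('y')(13, 12)) = Add(16, Add(Rational(-1, 6), Mul(Rational(-1, 6), 12), Mul(Rational(-1, 6), 13))) = Add(16, Add(Rational(-1, 6), -2, Rational(-13, 6))) = Add(16, Rational(-13, 3)) = Rational(35, 3)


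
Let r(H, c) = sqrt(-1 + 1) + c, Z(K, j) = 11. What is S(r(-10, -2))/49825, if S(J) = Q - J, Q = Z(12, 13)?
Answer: 13/49825 ≈ 0.00026091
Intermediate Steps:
Q = 11
r(H, c) = c (r(H, c) = sqrt(0) + c = 0 + c = c)
S(J) = 11 - J
S(r(-10, -2))/49825 = (11 - 1*(-2))/49825 = (11 + 2)*(1/49825) = 13*(1/49825) = 13/49825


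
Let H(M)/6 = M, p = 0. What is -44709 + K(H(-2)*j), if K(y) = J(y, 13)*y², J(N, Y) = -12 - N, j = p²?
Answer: -44709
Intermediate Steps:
H(M) = 6*M
j = 0 (j = 0² = 0)
K(y) = y²*(-12 - y) (K(y) = (-12 - y)*y² = y²*(-12 - y))
-44709 + K(H(-2)*j) = -44709 + ((6*(-2))*0)²*(-12 - 6*(-2)*0) = -44709 + (-12*0)²*(-12 - (-12)*0) = -44709 + 0²*(-12 - 1*0) = -44709 + 0*(-12 + 0) = -44709 + 0*(-12) = -44709 + 0 = -44709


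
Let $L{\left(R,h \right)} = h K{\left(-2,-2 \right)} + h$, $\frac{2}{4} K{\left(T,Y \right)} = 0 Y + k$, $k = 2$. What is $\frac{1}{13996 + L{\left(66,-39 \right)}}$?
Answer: $\frac{1}{13801} \approx 7.2459 \cdot 10^{-5}$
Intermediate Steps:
$K{\left(T,Y \right)} = 4$ ($K{\left(T,Y \right)} = 2 \left(0 Y + 2\right) = 2 \left(0 + 2\right) = 2 \cdot 2 = 4$)
$L{\left(R,h \right)} = 5 h$ ($L{\left(R,h \right)} = h 4 + h = 4 h + h = 5 h$)
$\frac{1}{13996 + L{\left(66,-39 \right)}} = \frac{1}{13996 + 5 \left(-39\right)} = \frac{1}{13996 - 195} = \frac{1}{13801}$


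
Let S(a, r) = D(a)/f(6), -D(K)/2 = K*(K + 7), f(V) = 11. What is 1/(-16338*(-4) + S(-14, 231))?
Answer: 11/718676 ≈ 1.5306e-5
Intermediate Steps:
D(K) = -2*K*(7 + K) (D(K) = -2*K*(K + 7) = -2*K*(7 + K))
S(a, r) = -2*a*(7 + a)/11
1/(-16338*(-4) + S(-14, 231)) = 1/(-16338*(-4) - 2/11*(-14)*(7 - 14)) = 1/(65352 - 2/11*(-14)*(-7)) = 1/(65352 - 196/11) = 1/(718676/11) = 11/718676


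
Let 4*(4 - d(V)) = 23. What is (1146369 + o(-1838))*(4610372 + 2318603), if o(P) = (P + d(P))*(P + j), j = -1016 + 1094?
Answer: 30378906032775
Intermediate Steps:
d(V) = -7/4 (d(V) = 4 - ¼*23 = 4 - 23/4 = -7/4)
j = 78
o(P) = (78 + P)*(-7/4 + P) (o(P) = (P - 7/4)*(P + 78) = (-7/4 + P)*(78 + P) = (78 + P)*(-7/4 + P))
(1146369 + o(-1838))*(4610372 + 2318603) = (1146369 + (-273/2 + (-1838)² + (305/4)*(-1838)))*(4610372 + 2318603) = (1146369 + (-273/2 + 3378244 - 280295/2))*6928975 = (1146369 + 3237960)*6928975 = 4384329*6928975 = 30378906032775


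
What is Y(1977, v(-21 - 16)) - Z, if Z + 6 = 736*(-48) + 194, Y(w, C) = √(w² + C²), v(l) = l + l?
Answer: 35140 + √3914005 ≈ 37118.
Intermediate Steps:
v(l) = 2*l
Y(w, C) = √(C² + w²)
Z = -35140 (Z = -6 + (736*(-48) + 194) = -6 + (-35328 + 194) = -6 - 35134 = -35140)
Y(1977, v(-21 - 16)) - Z = √((2*(-21 - 16))² + 1977²) - 1*(-35140) = √((2*(-37))² + 3908529) + 35140 = √((-74)² + 3908529) + 35140 = √(5476 + 3908529) + 35140 = √3914005 + 35140 = 35140 + √3914005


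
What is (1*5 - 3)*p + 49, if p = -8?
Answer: 33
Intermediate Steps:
(1*5 - 3)*p + 49 = (1*5 - 3)*(-8) + 49 = (5 - 3)*(-8) + 49 = 2*(-8) + 49 = -16 + 49 = 33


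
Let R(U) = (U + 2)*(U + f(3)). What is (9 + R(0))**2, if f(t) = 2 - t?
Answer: 49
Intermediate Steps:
R(U) = (-1 + U)*(2 + U) (R(U) = (U + 2)*(U + (2 - 1*3)) = (2 + U)*(U + (2 - 3)) = (2 + U)*(U - 1) = (2 + U)*(-1 + U) = (-1 + U)*(2 + U))
(9 + R(0))**2 = (9 + (-2 + 0 + 0**2))**2 = (9 + (-2 + 0 + 0))**2 = (9 - 2)**2 = 7**2 = 49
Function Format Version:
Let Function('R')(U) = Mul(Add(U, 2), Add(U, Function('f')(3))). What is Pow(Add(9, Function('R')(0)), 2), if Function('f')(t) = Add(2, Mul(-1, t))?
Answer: 49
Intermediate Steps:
Function('R')(U) = Mul(Add(-1, U), Add(2, U)) (Function('R')(U) = Mul(Add(U, 2), Add(U, Add(2, Mul(-1, 3)))) = Mul(Add(2, U), Add(U, Add(2, -3))) = Mul(Add(2, U), Add(U, -1)) = Mul(Add(2, U), Add(-1, U)) = Mul(Add(-1, U), Add(2, U)))
Pow(Add(9, Function('R')(0)), 2) = Pow(Add(9, Add(-2, 0, Pow(0, 2))), 2) = Pow(Add(9, Add(-2, 0, 0)), 2) = Pow(Add(9, -2), 2) = Pow(7, 2) = 49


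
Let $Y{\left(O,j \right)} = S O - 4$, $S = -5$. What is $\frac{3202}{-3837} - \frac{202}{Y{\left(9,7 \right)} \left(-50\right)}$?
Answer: $- \frac{4309987}{4700325} \approx -0.91695$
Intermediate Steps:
$Y{\left(O,j \right)} = -4 - 5 O$ ($Y{\left(O,j \right)} = - 5 O - 4 = -4 - 5 O$)
$\frac{3202}{-3837} - \frac{202}{Y{\left(9,7 \right)} \left(-50\right)} = \frac{3202}{-3837} - \frac{202}{\left(-4 - 45\right) \left(-50\right)} = 3202 \left(- \frac{1}{3837}\right) - \frac{202}{\left(-4 - 45\right) \left(-50\right)} = - \frac{3202}{3837} - \frac{202}{\left(-49\right) \left(-50\right)} = - \frac{3202}{3837} - \frac{202}{2450} = - \frac{3202}{3837} - \frac{101}{1225} = - \frac{4309987}{4700325}$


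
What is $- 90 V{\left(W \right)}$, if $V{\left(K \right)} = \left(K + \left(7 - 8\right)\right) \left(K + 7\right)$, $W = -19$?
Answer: $-21600$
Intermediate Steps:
$V{\left(K \right)} = \left(-1 + K\right) \left(7 + K\right)$ ($V{\left(K \right)} = \left(K - 1\right) \left(7 + K\right) = \left(-1 + K\right) \left(7 + K\right)$)
$- 90 V{\left(W \right)} = - 90 \left(-7 + \left(-19\right)^{2} + 6 \left(-19\right)\right) = - 90 \left(-7 + 361 - 114\right) = \left(-90\right) 240 = -21600$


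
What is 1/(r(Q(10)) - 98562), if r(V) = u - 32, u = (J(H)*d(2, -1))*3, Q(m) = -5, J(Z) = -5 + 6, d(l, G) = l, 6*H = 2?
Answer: -1/98588 ≈ -1.0143e-5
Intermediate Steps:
H = 1/3 (H = (1/6)*2 = 1/3 ≈ 0.33333)
J(Z) = 1
u = 6 (u = (1*2)*3 = 2*3 = 6)
r(V) = -26 (r(V) = 6 - 32 = -26)
1/(r(Q(10)) - 98562) = 1/(-26 - 98562) = 1/(-98588) = -1/98588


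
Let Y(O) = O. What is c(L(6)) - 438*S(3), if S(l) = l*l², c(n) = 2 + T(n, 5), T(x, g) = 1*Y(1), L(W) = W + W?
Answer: -11823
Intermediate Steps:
L(W) = 2*W
T(x, g) = 1 (T(x, g) = 1*1 = 1)
c(n) = 3 (c(n) = 2 + 1 = 3)
S(l) = l³
c(L(6)) - 438*S(3) = 3 - 438*3³ = 3 - 438*27 = 3 - 11826 = -11823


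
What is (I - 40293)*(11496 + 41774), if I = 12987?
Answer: -1454590620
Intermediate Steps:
(I - 40293)*(11496 + 41774) = (12987 - 40293)*(11496 + 41774) = -27306*53270 = -1454590620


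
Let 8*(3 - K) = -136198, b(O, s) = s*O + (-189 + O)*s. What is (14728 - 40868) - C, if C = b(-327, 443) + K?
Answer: 1321125/4 ≈ 3.3028e+5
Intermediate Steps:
b(O, s) = O*s + s*(-189 + O)
K = 68111/4 (K = 3 - ⅛*(-136198) = 3 + 68099/4 = 68111/4 ≈ 17028.)
C = -1425685/4 (C = 443*(-189 + 2*(-327)) + 68111/4 = 443*(-189 - 654) + 68111/4 = 443*(-843) + 68111/4 = -373449 + 68111/4 = -1425685/4 ≈ -3.5642e+5)
(14728 - 40868) - C = (14728 - 40868) - 1*(-1425685/4) = -26140 + 1425685/4 = 1321125/4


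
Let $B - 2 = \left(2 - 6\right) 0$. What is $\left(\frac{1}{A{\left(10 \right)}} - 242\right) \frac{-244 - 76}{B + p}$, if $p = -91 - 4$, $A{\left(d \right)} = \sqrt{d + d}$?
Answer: $- \frac{77440}{93} + \frac{32 \sqrt{5}}{93} \approx -831.92$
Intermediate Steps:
$B = 2$ ($B = 2 + \left(2 - 6\right) 0 = 2 - 0 = 2 + 0 = 2$)
$A{\left(d \right)} = \sqrt{2} \sqrt{d}$ ($A{\left(d \right)} = \sqrt{2 d} = \sqrt{2} \sqrt{d}$)
$p = -95$
$\left(\frac{1}{A{\left(10 \right)}} - 242\right) \frac{-244 - 76}{B + p} = \left(\frac{1}{\sqrt{2} \sqrt{10}} - 242\right) \frac{-244 - 76}{2 - 95} = \left(\frac{1}{2 \sqrt{5}} - 242\right) \left(- \frac{320}{-93}\right) = \left(\frac{\sqrt{5}}{10} - 242\right) \left(\left(-320\right) \left(- \frac{1}{93}\right)\right) = \left(-242 + \frac{\sqrt{5}}{10}\right) \frac{320}{93} = - \frac{77440}{93} + \frac{32 \sqrt{5}}{93}$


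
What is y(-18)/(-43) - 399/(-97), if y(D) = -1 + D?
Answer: 19000/4171 ≈ 4.5553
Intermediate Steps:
y(-18)/(-43) - 399/(-97) = (-1 - 18)/(-43) - 399/(-97) = -19*(-1/43) - 399*(-1/97) = 19/43 + 399/97 = 19000/4171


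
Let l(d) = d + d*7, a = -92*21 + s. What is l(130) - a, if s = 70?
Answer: 2902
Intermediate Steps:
a = -1862 (a = -92*21 + 70 = -1932 + 70 = -1862)
l(d) = 8*d (l(d) = d + 7*d = 8*d)
l(130) - a = 8*130 - 1*(-1862) = 1040 + 1862 = 2902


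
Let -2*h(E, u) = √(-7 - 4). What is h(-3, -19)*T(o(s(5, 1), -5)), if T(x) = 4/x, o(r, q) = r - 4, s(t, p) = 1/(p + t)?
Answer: 12*I*√11/23 ≈ 1.7304*I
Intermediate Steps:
h(E, u) = -I*√11/2 (h(E, u) = -√(-7 - 4)/2 = -I*√11/2)
o(r, q) = -4 + r
h(-3, -19)*T(o(s(5, 1), -5)) = (-I*√11/2)*(4/(-4 + 1/(1 + 5))) = (-I*√11/2)*(4/(-4 + 1/6)) = (-I*√11/2)*(4/(-4 + ⅙)) = (-I*√11/2)*(4/(-23/6)) = (-I*√11/2)*(4*(-6/23)) = -I*√11/2*(-24/23) = 12*I*√11/23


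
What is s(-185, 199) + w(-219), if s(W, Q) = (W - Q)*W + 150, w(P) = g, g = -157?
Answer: 71033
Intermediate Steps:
w(P) = -157
s(W, Q) = 150 + W*(W - Q) (s(W, Q) = W*(W - Q) + 150 = 150 + W*(W - Q))
s(-185, 199) + w(-219) = (150 + (-185)² - 1*199*(-185)) - 157 = (150 + 34225 + 36815) - 157 = 71190 - 157 = 71033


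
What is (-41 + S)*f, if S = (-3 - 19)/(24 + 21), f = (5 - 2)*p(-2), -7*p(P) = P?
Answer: -3734/105 ≈ -35.562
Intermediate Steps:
p(P) = -P/7
f = 6/7 (f = (5 - 2)*(-⅐*(-2)) = 3*(2/7) = 6/7 ≈ 0.85714)
S = -22/45 ≈ -0.48889
(-41 + S)*f = (-41 - 22/45)*(6/7) = -1867/45*6/7 = -3734/105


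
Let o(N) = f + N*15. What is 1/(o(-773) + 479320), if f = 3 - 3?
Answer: 1/467725 ≈ 2.1380e-6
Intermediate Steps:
f = 0
o(N) = 15*N (o(N) = 0 + N*15 = 0 + 15*N = 15*N)
1/(o(-773) + 479320) = 1/(15*(-773) + 479320) = 1/(-11595 + 479320) = 1/467725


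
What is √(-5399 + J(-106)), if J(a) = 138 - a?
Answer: I*√5155 ≈ 71.798*I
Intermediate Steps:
√(-5399 + J(-106)) = √(-5399 + (138 - 1*(-106))) = √(-5399 + (138 + 106)) = √(-5399 + 244) = √(-5155) = I*√5155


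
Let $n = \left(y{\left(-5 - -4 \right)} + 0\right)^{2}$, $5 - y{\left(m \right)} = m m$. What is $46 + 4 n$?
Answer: $110$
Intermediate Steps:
$y{\left(m \right)} = 5 - m^{2}$ ($y{\left(m \right)} = 5 - m m = 5 - m^{2}$)
$n = 16$ ($n = \left(\left(5 - \left(-5 - -4\right)^{2}\right) + 0\right)^{2} = \left(\left(5 - \left(-5 + 4\right)^{2}\right) + 0\right)^{2} = \left(\left(5 - \left(-1\right)^{2}\right) + 0\right)^{2} = \left(\left(5 - 1\right) + 0\right)^{2} = \left(4 + 0\right)^{2} = 4^{2} = 16$)
$46 + 4 n = 46 + 4 \cdot 16 = 46 + 64 = 110$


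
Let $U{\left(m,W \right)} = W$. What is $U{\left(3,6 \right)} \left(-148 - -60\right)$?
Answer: $-528$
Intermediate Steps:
$U{\left(3,6 \right)} \left(-148 - -60\right) = 6 \left(-148 - -60\right) = 6 \left(-148 + 60\right) = 6 \left(-88\right) = -528$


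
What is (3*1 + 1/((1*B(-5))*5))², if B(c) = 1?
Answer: 256/25 ≈ 10.240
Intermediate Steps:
(3*1 + 1/((1*B(-5))*5))² = (3*1 + 1/((1*1)*5))² = (3 + 1/(1*5))² = (3 + 1/5)² = (3 + ⅕)² = (16/5)² = 256/25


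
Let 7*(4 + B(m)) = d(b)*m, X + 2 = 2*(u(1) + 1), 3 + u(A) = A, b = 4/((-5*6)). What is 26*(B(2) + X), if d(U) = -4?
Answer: -1664/7 ≈ -237.71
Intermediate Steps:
b = -2/15 (b = 4/(-30) = 4*(-1/30) = -2/15 ≈ -0.13333)
u(A) = -3 + A
X = -4 (X = -2 + 2*((-3 + 1) + 1) = -2 + 2*(-2 + 1) = -2 + 2*(-1) = -2 - 2 = -4)
B(m) = -4 - 4*m/7 (B(m) = -4 + (-4*m)/7 = -4 - 4*m/7)
26*(B(2) + X) = 26*((-4 - 4/7*2) - 4) = 26*((-4 - 8/7) - 4) = 26*(-36/7 - 4) = 26*(-64/7) = -1664/7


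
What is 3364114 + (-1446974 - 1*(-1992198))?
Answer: 3909338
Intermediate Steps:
3364114 + (-1446974 - 1*(-1992198)) = 3364114 + (-1446974 + 1992198) = 3364114 + 545224 = 3909338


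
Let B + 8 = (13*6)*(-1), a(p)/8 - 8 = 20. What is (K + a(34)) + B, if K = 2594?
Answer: 2732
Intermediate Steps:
a(p) = 224 (a(p) = 64 + 8*20 = 64 + 160 = 224)
B = -86 (B = -8 + (13*6)*(-1) = -8 + 78*(-1) = -8 - 78 = -86)
(K + a(34)) + B = (2594 + 224) - 86 = 2818 - 86 = 2732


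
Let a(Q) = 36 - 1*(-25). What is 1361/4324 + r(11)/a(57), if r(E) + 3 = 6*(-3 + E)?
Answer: 277601/263764 ≈ 1.0525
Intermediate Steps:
a(Q) = 61 (a(Q) = 36 + 25 = 61)
r(E) = -21 + 6*E (r(E) = -3 + 6*(-3 + E) = -3 + (-18 + 6*E) = -21 + 6*E)
1361/4324 + r(11)/a(57) = 1361/4324 + (-21 + 6*11)/61 = 1361*(1/4324) + (-21 + 66)*(1/61) = 1361/4324 + 45*(1/61) = 1361/4324 + 45/61 = 277601/263764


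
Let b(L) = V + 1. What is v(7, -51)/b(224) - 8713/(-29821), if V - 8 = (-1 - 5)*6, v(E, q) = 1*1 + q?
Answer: 1726301/805167 ≈ 2.1440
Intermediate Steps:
v(E, q) = 1 + q
V = -28 (V = 8 + (-1 - 5)*6 = 8 - 6*6 = 8 - 36 = -28)
b(L) = -27 (b(L) = -28 + 1 = -27)
v(7, -51)/b(224) - 8713/(-29821) = (1 - 51)/(-27) - 8713/(-29821) = -50*(-1/27) - 8713*(-1/29821) = 50/27 + 8713/29821 = 1726301/805167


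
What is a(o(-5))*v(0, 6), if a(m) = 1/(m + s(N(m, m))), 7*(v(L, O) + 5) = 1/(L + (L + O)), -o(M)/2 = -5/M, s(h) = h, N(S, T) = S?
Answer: 209/168 ≈ 1.2440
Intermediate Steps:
o(M) = 10/M (o(M) = -(-10)/M = 10/M)
v(L, O) = -5 + 1/(7*(O + 2*L)) (v(L, O) = -5 + 1/(7*(L + (L + O))) = -5 + 1/(7*(O + 2*L)))
a(m) = 1/(2*m) (a(m) = 1/(m + m) = 1/(2*m))
a(o(-5))*v(0, 6) = (1/(2*((10/(-5)))))*((1 - 70*0 - 35*6)/(7*(6 + 2*0))) = (1/(2*((10*(-⅕)))))*((1 + 0 - 210)/(7*(6 + 0))) = ((½)/(-2))*((⅐)*(-209)/6) = ((½)*(-½))*((⅐)*(⅙)*(-209)) = -¼*(-209/42) = 209/168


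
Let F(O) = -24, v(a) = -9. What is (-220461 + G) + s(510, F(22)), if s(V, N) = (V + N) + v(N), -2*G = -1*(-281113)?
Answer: -721081/2 ≈ -3.6054e+5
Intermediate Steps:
G = -281113/2 (G = -(-1)*(-281113)/2 = -1/2*281113 = -281113/2 ≈ -1.4056e+5)
s(V, N) = -9 + N + V (s(V, N) = (V + N) - 9 = (N + V) - 9 = -9 + N + V)
(-220461 + G) + s(510, F(22)) = (-220461 - 281113/2) + (-9 - 24 + 510) = -722035/2 + 477 = -721081/2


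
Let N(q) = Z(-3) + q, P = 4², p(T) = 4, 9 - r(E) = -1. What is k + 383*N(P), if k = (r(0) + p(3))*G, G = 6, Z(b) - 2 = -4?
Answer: 5446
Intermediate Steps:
Z(b) = -2 (Z(b) = 2 - 4 = -2)
r(E) = 10 (r(E) = 9 - 1*(-1) = 9 + 1 = 10)
P = 16
N(q) = -2 + q
k = 84 (k = (10 + 4)*6 = 14*6 = 84)
k + 383*N(P) = 84 + 383*(-2 + 16) = 84 + 383*14 = 84 + 5362 = 5446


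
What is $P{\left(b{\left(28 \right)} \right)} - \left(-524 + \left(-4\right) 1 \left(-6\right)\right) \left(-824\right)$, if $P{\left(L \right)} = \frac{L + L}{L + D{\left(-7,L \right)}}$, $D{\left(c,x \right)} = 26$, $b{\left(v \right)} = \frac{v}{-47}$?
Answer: $- \frac{245964028}{597} \approx -4.12 \cdot 10^{5}$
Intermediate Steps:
$b{\left(v \right)} = - \frac{v}{47}$ ($b{\left(v \right)} = v \left(- \frac{1}{47}\right) = - \frac{v}{47}$)
$P{\left(L \right)} = \frac{2 L}{26 + L}$ ($P{\left(L \right)} = \frac{L + L}{L + 26} = \frac{2 L}{26 + L}$)
$P{\left(b{\left(28 \right)} \right)} - \left(-524 + \left(-4\right) 1 \left(-6\right)\right) \left(-824\right) = \frac{2 \left(\left(- \frac{1}{47}\right) 28\right)}{26 - \frac{28}{47}} - \left(-524 + \left(-4\right) 1 \left(-6\right)\right) \left(-824\right) = 2 \left(- \frac{28}{47}\right) \frac{1}{26 - \frac{28}{47}} - \left(-524 - -24\right) \left(-824\right) = 2 \left(- \frac{28}{47}\right) \frac{1}{\frac{1194}{47}} - \left(-524 + 24\right) \left(-824\right) = 2 \left(- \frac{28}{47}\right) \frac{47}{1194} - \left(-500\right) \left(-824\right) = - \frac{28}{597} - 412000 = - \frac{245964028}{597}$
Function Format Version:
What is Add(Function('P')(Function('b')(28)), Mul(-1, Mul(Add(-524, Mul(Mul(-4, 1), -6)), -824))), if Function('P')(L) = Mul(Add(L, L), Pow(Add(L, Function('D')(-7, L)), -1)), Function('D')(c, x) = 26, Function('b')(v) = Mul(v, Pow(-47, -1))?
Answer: Rational(-245964028, 597) ≈ -4.1200e+5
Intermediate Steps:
Function('b')(v) = Mul(Rational(-1, 47), v) (Function('b')(v) = Mul(v, Rational(-1, 47)) = Mul(Rational(-1, 47), v))
Function('P')(L) = Mul(2, L, Pow(Add(26, L), -1)) (Function('P')(L) = Mul(Add(L, L), Pow(Add(L, 26), -1)) = Mul(Mul(2, L), Pow(Add(26, L), -1)) = Mul(2, L, Pow(Add(26, L), -1)))
Add(Function('P')(Function('b')(28)), Mul(-1, Mul(Add(-524, Mul(Mul(-4, 1), -6)), -824))) = Add(Mul(2, Mul(Rational(-1, 47), 28), Pow(Add(26, Mul(Rational(-1, 47), 28)), -1)), Mul(-1, Mul(Add(-524, Mul(Mul(-4, 1), -6)), -824))) = Add(Mul(2, Rational(-28, 47), Pow(Add(26, Rational(-28, 47)), -1)), Mul(-1, Mul(Add(-524, Mul(-4, -6)), -824))) = Add(Mul(2, Rational(-28, 47), Pow(Rational(1194, 47), -1)), Mul(-1, Mul(Add(-524, 24), -824))) = Add(Mul(2, Rational(-28, 47), Rational(47, 1194)), Mul(-1, Mul(-500, -824))) = Add(Rational(-28, 597), Mul(-1, 412000)) = Add(Rational(-28, 597), -412000) = Rational(-245964028, 597)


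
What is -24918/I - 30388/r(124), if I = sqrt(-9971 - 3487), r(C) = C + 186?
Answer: -15194/155 + 4153*I*sqrt(13458)/2243 ≈ -98.026 + 214.79*I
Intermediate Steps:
r(C) = 186 + C
I = I*sqrt(13458) (I = sqrt(-13458) = I*sqrt(13458) ≈ 116.01*I)
-24918/I - 30388/r(124) = -24918*(-I*sqrt(13458)/13458) - 30388/(186 + 124) = -(-4153)*I*sqrt(13458)/2243 - 30388/310 = 4153*I*sqrt(13458)/2243 - 30388*1/310 = 4153*I*sqrt(13458)/2243 - 15194/155 = -15194/155 + 4153*I*sqrt(13458)/2243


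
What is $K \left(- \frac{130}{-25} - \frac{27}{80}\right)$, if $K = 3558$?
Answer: $\frac{692031}{40} \approx 17301.0$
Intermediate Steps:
$K \left(- \frac{130}{-25} - \frac{27}{80}\right) = 3558 \left(- \frac{130}{-25} - \frac{27}{80}\right) = 3558 \left(\left(-130\right) \left(- \frac{1}{25}\right) - \frac{27}{80}\right) = 3558 \left(\frac{26}{5} - \frac{27}{80}\right) = 3558 \cdot \frac{389}{80} = \frac{692031}{40}$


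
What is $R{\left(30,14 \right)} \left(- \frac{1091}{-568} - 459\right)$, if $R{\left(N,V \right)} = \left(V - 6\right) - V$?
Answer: $\frac{778863}{284} \approx 2742.5$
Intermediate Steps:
$R{\left(N,V \right)} = -6$ ($R{\left(N,V \right)} = \left(-6 + V\right) - V = -6$)
$R{\left(30,14 \right)} \left(- \frac{1091}{-568} - 459\right) = - 6 \left(- \frac{1091}{-568} - 459\right) = - 6 \left(\left(-1091\right) \left(- \frac{1}{568}\right) - 459\right) = - 6 \left(\frac{1091}{568} - 459\right) = \left(-6\right) \left(- \frac{259621}{568}\right) = \frac{778863}{284}$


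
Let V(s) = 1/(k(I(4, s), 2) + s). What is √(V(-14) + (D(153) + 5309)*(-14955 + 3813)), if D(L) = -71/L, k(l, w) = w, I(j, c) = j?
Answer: I*√615372750003/102 ≈ 7690.8*I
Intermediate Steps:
V(s) = 1/(2 + s)
√(V(-14) + (D(153) + 5309)*(-14955 + 3813)) = √(1/(2 - 14) + (-71/153 + 5309)*(-14955 + 3813)) = √(1/(-12) + (-71*1/153 + 5309)*(-11142)) = √(-1/12 + (-71/153 + 5309)*(-11142)) = √(-1/12 + (812206/153)*(-11142)) = √(-1/12 - 1005511028/17) = √(-12066132353/204) = I*√615372750003/102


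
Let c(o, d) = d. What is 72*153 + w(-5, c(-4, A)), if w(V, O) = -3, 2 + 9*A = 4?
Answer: 11013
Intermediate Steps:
A = 2/9 (A = -2/9 + (⅑)*4 = -2/9 + 4/9 = 2/9 ≈ 0.22222)
72*153 + w(-5, c(-4, A)) = 72*153 - 3 = 11016 - 3 = 11013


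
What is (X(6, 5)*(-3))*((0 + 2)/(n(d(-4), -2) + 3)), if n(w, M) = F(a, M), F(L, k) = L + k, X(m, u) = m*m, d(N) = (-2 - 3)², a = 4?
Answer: -216/5 ≈ -43.200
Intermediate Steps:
d(N) = 25 (d(N) = (-5)² = 25)
X(m, u) = m²
n(w, M) = 4 + M
(X(6, 5)*(-3))*((0 + 2)/(n(d(-4), -2) + 3)) = (6²*(-3))*((0 + 2)/((4 - 2) + 3)) = (36*(-3))*(2/(2 + 3)) = -216/5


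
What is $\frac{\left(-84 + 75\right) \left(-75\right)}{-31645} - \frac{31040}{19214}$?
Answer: $- \frac{99523025}{60802703} \approx -1.6368$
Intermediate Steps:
$\frac{\left(-84 + 75\right) \left(-75\right)}{-31645} - \frac{31040}{19214} = \left(-9\right) \left(-75\right) \left(- \frac{1}{31645}\right) - \frac{15520}{9607} = 675 \left(- \frac{1}{31645}\right) - \frac{15520}{9607} = - \frac{135}{6329} - \frac{15520}{9607} = - \frac{99523025}{60802703}$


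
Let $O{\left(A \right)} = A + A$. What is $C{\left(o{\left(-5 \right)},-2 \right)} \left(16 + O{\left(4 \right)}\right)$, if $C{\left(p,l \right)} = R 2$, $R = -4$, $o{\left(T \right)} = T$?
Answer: $-192$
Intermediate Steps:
$O{\left(A \right)} = 2 A$
$C{\left(p,l \right)} = -8$ ($C{\left(p,l \right)} = \left(-4\right) 2 = -8$)
$C{\left(o{\left(-5 \right)},-2 \right)} \left(16 + O{\left(4 \right)}\right) = - 8 \left(16 + 2 \cdot 4\right) = - 8 \left(16 + 8\right) = \left(-8\right) 24 = -192$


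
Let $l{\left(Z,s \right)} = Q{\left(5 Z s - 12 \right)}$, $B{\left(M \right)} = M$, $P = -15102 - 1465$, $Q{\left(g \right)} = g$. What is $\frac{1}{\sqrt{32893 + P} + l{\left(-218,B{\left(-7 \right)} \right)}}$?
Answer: $\frac{3809}{29008799} - \frac{3 \sqrt{1814}}{58017598} \approx 0.0001291$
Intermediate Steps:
$P = -16567$ ($P = -15102 - 1465 = -16567$)
$l{\left(Z,s \right)} = -12 + 5 Z s$ ($l{\left(Z,s \right)} = 5 Z s - 12 = -12 + 5 Z s$)
$\frac{1}{\sqrt{32893 + P} + l{\left(-218,B{\left(-7 \right)} \right)}} = \frac{1}{\sqrt{32893 - 16567} - \left(12 + 1090 \left(-7\right)\right)} = \frac{1}{\sqrt{16326} + \left(-12 + 7630\right)} = \frac{1}{3 \sqrt{1814} + 7618} = \frac{1}{7618 + 3 \sqrt{1814}}$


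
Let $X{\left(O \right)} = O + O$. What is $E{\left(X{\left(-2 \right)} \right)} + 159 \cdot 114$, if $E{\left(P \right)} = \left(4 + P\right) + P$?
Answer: $18122$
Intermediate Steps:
$X{\left(O \right)} = 2 O$
$E{\left(P \right)} = 4 + 2 P$
$E{\left(X{\left(-2 \right)} \right)} + 159 \cdot 114 = \left(4 + 2 \cdot 2 \left(-2\right)\right) + 159 \cdot 114 = \left(4 + 2 \left(-4\right)\right) + 18126 = \left(4 - 8\right) + 18126 = -4 + 18126 = 18122$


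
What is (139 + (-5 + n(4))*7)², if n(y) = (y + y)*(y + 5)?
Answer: 369664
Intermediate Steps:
n(y) = 2*y*(5 + y) (n(y) = (2*y)*(5 + y) = 2*y*(5 + y))
(139 + (-5 + n(4))*7)² = (139 + (-5 + 2*4*(5 + 4))*7)² = (139 + (-5 + 2*4*9)*7)² = (139 + (-5 + 72)*7)² = (139 + 67*7)² = (139 + 469)² = 608² = 369664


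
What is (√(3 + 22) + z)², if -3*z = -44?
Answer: 3481/9 ≈ 386.78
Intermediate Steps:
z = 44/3 (z = -⅓*(-44) = 44/3 ≈ 14.667)
(√(3 + 22) + z)² = (√(3 + 22) + 44/3)² = (√25 + 44/3)² = (5 + 44/3)² = (59/3)² = 3481/9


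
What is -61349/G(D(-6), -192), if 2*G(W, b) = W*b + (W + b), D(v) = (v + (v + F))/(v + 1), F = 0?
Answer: 306745/1626 ≈ 188.65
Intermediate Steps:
D(v) = 2*v/(1 + v) (D(v) = (v + (v + 0))/(v + 1) = (v + v)/(1 + v) = (2*v)/(1 + v) = 2*v/(1 + v))
G(W, b) = W/2 + b/2 + W*b/2 (G(W, b) = (W*b + (W + b))/2 = (W + b + W*b)/2 = W/2 + b/2 + W*b/2)
-61349/G(D(-6), -192) = -61349/((2*(-6)/(1 - 6))/2 + (½)*(-192) + (½)*(2*(-6)/(1 - 6))*(-192)) = -61349/((2*(-6)/(-5))/2 - 96 + (½)*(2*(-6)/(-5))*(-192)) = -61349/((2*(-6)*(-⅕))/2 - 96 + (½)*(2*(-6)*(-⅕))*(-192)) = -61349/((½)*(12/5) - 96 + (½)*(12/5)*(-192)) = -61349/(6/5 - 96 - 1152/5) = -61349/(-1626/5) = -61349*(-5)/1626 = -1*(-306745/1626) = 306745/1626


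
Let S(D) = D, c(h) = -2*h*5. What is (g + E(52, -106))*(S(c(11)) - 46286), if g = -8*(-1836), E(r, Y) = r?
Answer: -683877040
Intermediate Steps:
c(h) = -10*h
g = 14688
(g + E(52, -106))*(S(c(11)) - 46286) = (14688 + 52)*(-10*11 - 46286) = 14740*(-110 - 46286) = 14740*(-46396) = -683877040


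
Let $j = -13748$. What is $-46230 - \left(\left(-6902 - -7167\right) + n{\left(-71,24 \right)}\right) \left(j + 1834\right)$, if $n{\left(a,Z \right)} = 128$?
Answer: $4635972$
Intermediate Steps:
$-46230 - \left(\left(-6902 - -7167\right) + n{\left(-71,24 \right)}\right) \left(j + 1834\right) = -46230 - \left(\left(-6902 - -7167\right) + 128\right) \left(-13748 + 1834\right) = -46230 - \left(\left(-6902 + 7167\right) + 128\right) \left(-11914\right) = -46230 - \left(265 + 128\right) \left(-11914\right) = -46230 - 393 \left(-11914\right) = -46230 - -4682202 = -46230 + 4682202 = 4635972$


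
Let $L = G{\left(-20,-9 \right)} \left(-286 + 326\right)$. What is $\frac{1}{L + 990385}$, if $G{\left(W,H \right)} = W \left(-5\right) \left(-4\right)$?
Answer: $\frac{1}{974385} \approx 1.0263 \cdot 10^{-6}$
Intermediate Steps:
$G{\left(W,H \right)} = 20 W$ ($G{\left(W,H \right)} = - 5 W \left(-4\right) = 20 W$)
$L = -16000$ ($L = 20 \left(-20\right) \left(-286 + 326\right) = \left(-400\right) 40 = -16000$)
$\frac{1}{L + 990385} = \frac{1}{-16000 + 990385} = \frac{1}{974385}$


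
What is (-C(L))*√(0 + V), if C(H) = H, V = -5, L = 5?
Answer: -5*I*√5 ≈ -11.18*I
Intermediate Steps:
(-C(L))*√(0 + V) = (-1*5)*√(0 - 5) = -5*I*√5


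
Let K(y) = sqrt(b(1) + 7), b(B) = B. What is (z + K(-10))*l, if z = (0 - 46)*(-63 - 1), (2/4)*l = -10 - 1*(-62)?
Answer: 306176 + 208*sqrt(2) ≈ 3.0647e+5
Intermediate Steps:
l = 104 (l = 2*(-10 - 1*(-62)) = 2*(-10 + 62) = 2*52 = 104)
z = 2944 (z = -46*(-64) = 2944)
K(y) = 2*sqrt(2) (K(y) = sqrt(1 + 7) = sqrt(8) = 2*sqrt(2))
(z + K(-10))*l = (2944 + 2*sqrt(2))*104 = 306176 + 208*sqrt(2)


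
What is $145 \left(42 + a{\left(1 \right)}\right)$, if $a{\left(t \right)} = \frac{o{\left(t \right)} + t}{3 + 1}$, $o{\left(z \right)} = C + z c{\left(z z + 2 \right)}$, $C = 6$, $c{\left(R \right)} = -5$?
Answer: $\frac{12325}{2} \approx 6162.5$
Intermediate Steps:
$o{\left(z \right)} = 6 - 5 z$ ($o{\left(z \right)} = 6 + z \left(-5\right) = 6 - 5 z$)
$a{\left(t \right)} = \frac{3}{2} - t$ ($a{\left(t \right)} = \frac{\left(6 - 5 t\right) + t}{3 + 1} = \frac{6 - 4 t}{4} = \left(6 - 4 t\right) \frac{1}{4} = \frac{3}{2} - t$)
$145 \left(42 + a{\left(1 \right)}\right) = 145 \left(42 + \left(\frac{3}{2} - 1\right)\right) = 145 \left(42 + \frac{1}{2}\right) = 145 \cdot \frac{85}{2} = \frac{12325}{2}$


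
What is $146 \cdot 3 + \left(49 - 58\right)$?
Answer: $429$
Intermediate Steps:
$146 \cdot 3 + \left(49 - 58\right) = 438 - 9 = 429$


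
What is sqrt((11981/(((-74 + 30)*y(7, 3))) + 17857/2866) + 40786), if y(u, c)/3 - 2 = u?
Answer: sqrt(3283165929745581)/283734 ≈ 201.95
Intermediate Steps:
y(u, c) = 6 + 3*u
sqrt((11981/(((-74 + 30)*y(7, 3))) + 17857/2866) + 40786) = sqrt((11981/(((-74 + 30)*(6 + 3*7))) + 17857/2866) + 40786) = sqrt((11981/((-44*(6 + 21))) + 17857*(1/2866)) + 40786) = sqrt((11981/((-44*27)) + 17857/2866) + 40786) = sqrt((11981/(-1188) + 17857/2866) + 40786) = sqrt((11981*(-1/1188) + 17857/2866) + 40786) = sqrt((-11981/1188 + 17857/2866) + 40786) = sqrt(-6561715/1702404 + 40786) = sqrt(69427687829/1702404) = sqrt(3283165929745581)/283734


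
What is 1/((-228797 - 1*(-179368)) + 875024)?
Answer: 1/825595 ≈ 1.2112e-6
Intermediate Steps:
1/((-228797 - 1*(-179368)) + 875024) = 1/((-228797 + 179368) + 875024) = 1/(-49429 + 875024) = 1/825595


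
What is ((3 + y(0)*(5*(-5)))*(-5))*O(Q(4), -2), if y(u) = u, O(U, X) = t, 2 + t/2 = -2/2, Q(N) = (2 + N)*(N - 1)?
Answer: 90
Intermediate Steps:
Q(N) = (-1 + N)*(2 + N) (Q(N) = (2 + N)*(-1 + N) = (-1 + N)*(2 + N))
t = -6 (t = -4 + 2*(-2/2) = -4 + 2*(-2*½) = -4 + 2*(-1) = -4 - 2 = -6)
O(U, X) = -6
((3 + y(0)*(5*(-5)))*(-5))*O(Q(4), -2) = ((3 + 0*(5*(-5)))*(-5))*(-6) = ((3 + 0*(-25))*(-5))*(-6) = ((3 + 0)*(-5))*(-6) = (3*(-5))*(-6) = -15*(-6) = 90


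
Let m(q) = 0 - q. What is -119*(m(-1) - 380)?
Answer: 45101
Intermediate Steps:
m(q) = -q
-119*(m(-1) - 380) = -119*(-1*(-1) - 380) = -119*(1 - 380) = -119*(-379) = 45101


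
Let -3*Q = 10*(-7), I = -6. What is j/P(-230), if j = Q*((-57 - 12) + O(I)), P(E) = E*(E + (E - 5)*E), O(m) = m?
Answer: 35/247572 ≈ 0.00014137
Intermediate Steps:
Q = 70/3 (Q = -10*(-7)/3 = -1/3*(-70) = 70/3 ≈ 23.333)
P(E) = E*(E + E*(-5 + E)) (P(E) = E*(E + (-5 + E)*E) = E*(E + E*(-5 + E)))
j = -1750 (j = 70*((-57 - 12) - 6)/3 = 70*(-69 - 6)/3 = (70/3)*(-75) = -1750)
j/P(-230) = -1750*1/(52900*(-4 - 230)) = -1750/(52900*(-234)) = -1750/(-12378600) = -1750*(-1/12378600) = 35/247572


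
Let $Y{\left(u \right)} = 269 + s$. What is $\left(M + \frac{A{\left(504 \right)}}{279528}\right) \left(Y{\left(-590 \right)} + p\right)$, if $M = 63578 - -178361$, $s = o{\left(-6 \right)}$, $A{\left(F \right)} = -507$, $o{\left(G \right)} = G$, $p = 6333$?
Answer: $\frac{37173255448655}{23294} \approx 1.5958 \cdot 10^{9}$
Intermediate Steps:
$s = -6$
$M = 241939$ ($M = 63578 + 178361 = 241939$)
$Y{\left(u \right)} = 263$ ($Y{\left(u \right)} = 269 - 6 = 263$)
$\left(M + \frac{A{\left(504 \right)}}{279528}\right) \left(Y{\left(-590 \right)} + p\right) = \left(241939 - \frac{507}{279528}\right) \left(263 + 6333\right) = \left(241939 - \frac{169}{93176}\right) 6596 = \frac{22542908095}{93176} \cdot 6596 = \frac{37173255448655}{23294}$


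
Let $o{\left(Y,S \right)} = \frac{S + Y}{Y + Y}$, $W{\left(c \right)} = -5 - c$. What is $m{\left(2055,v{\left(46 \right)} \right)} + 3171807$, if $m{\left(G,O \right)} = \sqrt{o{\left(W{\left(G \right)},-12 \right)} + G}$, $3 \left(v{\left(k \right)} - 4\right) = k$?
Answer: $3171807 + \frac{2 \sqrt{136292690}}{515} \approx 3.1719 \cdot 10^{6}$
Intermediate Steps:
$o{\left(Y,S \right)} = \frac{S + Y}{2 Y}$
$v{\left(k \right)} = 4 + \frac{k}{3}$
$m{\left(G,O \right)} = \sqrt{G + \frac{-17 - G}{2 \left(-5 - G\right)}}$ ($m{\left(G,O \right)} = \sqrt{\frac{-12 - \left(5 + G\right)}{2 \left(-5 - G\right)} + G} = \sqrt{\frac{-17 - G}{2 \left(-5 - G\right)} + G} = \sqrt{G + \frac{-17 - G}{2 \left(-5 - G\right)}}$)
$m{\left(2055,v{\left(46 \right)} \right)} + 3171807 = \sqrt{2055 + \frac{17 + 2055}{2 \left(5 + 2055\right)}} + 3171807 = \sqrt{2055 + \frac{1}{2} \cdot \frac{1}{2060} \cdot 2072} + 3171807 = \sqrt{2055 + \frac{259}{515}} + 3171807 = \sqrt{\frac{1058584}{515}} + 3171807 = \frac{2 \sqrt{136292690}}{515} + 3171807 = 3171807 + \frac{2 \sqrt{136292690}}{515}$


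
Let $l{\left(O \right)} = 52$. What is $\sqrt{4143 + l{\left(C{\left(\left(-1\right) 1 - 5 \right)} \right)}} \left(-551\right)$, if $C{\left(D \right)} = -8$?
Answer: $- 551 \sqrt{4195} \approx -35688.0$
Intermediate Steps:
$\sqrt{4143 + l{\left(C{\left(\left(-1\right) 1 - 5 \right)} \right)}} \left(-551\right) = \sqrt{4143 + 52} \left(-551\right) = \sqrt{4195} \left(-551\right) = - 551 \sqrt{4195}$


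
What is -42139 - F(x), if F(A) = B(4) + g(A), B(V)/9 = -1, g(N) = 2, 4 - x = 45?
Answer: -42132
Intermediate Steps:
x = -41 (x = 4 - 1*45 = 4 - 45 = -41)
B(V) = -9 (B(V) = 9*(-1) = -9)
F(A) = -7 (F(A) = -9 + 2 = -7)
-42139 - F(x) = -42139 - 1*(-7) = -42139 + 7 = -42132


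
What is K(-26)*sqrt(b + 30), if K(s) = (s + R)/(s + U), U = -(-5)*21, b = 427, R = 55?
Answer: 29*sqrt(457)/79 ≈ 7.8475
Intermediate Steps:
U = 105 (U = -5*(-21) = 105)
K(s) = (55 + s)/(105 + s) (K(s) = (s + 55)/(s + 105) = (55 + s)/(105 + s))
K(-26)*sqrt(b + 30) = ((55 - 26)/(105 - 26))*sqrt(427 + 30) = (29/79)*sqrt(457) = ((1/79)*29)*sqrt(457) = 29*sqrt(457)/79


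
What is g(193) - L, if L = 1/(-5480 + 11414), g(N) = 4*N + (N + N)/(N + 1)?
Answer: 445506821/575598 ≈ 773.99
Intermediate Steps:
g(N) = 4*N + 2*N/(1 + N) (g(N) = 4*N + (2*N)/(1 + N) = 4*N + 2*N/(1 + N))
L = 1/5934 ≈ 0.00016852
g(193) - L = 2*193*(3 + 2*193)/(1 + 193) - 1*1/5934 = 2*193*(3 + 386)/194 - 1/5934 = 2*193*(1/194)*389 - 1/5934 = 75077/97 - 1/5934 = 445506821/575598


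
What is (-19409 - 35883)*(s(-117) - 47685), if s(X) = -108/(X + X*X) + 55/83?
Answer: 82500687222908/31291 ≈ 2.6366e+9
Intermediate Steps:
s(X) = 55/83 - 108/(X + X²) (s(X) = -108/(X + X²) + 55*(1/83) = -108/(X + X²) + 55/83 = 55/83 - 108/(X + X²))
(-19409 - 35883)*(s(-117) - 47685) = (-19409 - 35883)*((1/83)*(-8964 + 55*(-117) + 55*(-117)²)/(-117*(1 - 117)) - 47685) = -55292*((1/83)*(-1/117)*(-8964 - 6435 + 55*13689)/(-116) - 47685) = -55292*((1/83)*(-1/117)*(-1/116)*(-8964 - 6435 + 752895) - 47685) = -55292*((1/83)*(-1/117)*(-1/116)*737496 - 47685) = -55292*(20486/31291 - 47685) = -55292*(-1492090849/31291) = 82500687222908/31291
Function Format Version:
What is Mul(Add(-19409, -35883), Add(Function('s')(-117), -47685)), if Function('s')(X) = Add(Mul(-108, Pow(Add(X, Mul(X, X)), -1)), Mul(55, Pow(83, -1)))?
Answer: Rational(82500687222908, 31291) ≈ 2.6366e+9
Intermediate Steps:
Function('s')(X) = Add(Rational(55, 83), Mul(-108, Pow(Add(X, Pow(X, 2)), -1))) (Function('s')(X) = Add(Mul(-108, Pow(Add(X, Pow(X, 2)), -1)), Mul(55, Rational(1, 83))) = Add(Mul(-108, Pow(Add(X, Pow(X, 2)), -1)), Rational(55, 83)) = Add(Rational(55, 83), Mul(-108, Pow(Add(X, Pow(X, 2)), -1))))
Mul(Add(-19409, -35883), Add(Function('s')(-117), -47685)) = Mul(Add(-19409, -35883), Add(Mul(Rational(1, 83), Pow(-117, -1), Pow(Add(1, -117), -1), Add(-8964, Mul(55, -117), Mul(55, Pow(-117, 2)))), -47685)) = Mul(-55292, Add(Mul(Rational(1, 83), Rational(-1, 117), Pow(-116, -1), Add(-8964, -6435, Mul(55, 13689))), -47685)) = Mul(-55292, Add(Mul(Rational(1, 83), Rational(-1, 117), Rational(-1, 116), Add(-8964, -6435, 752895)), -47685)) = Mul(-55292, Add(Mul(Rational(1, 83), Rational(-1, 117), Rational(-1, 116), 737496), -47685)) = Mul(-55292, Add(Rational(20486, 31291), -47685)) = Mul(-55292, Rational(-1492090849, 31291)) = Rational(82500687222908, 31291)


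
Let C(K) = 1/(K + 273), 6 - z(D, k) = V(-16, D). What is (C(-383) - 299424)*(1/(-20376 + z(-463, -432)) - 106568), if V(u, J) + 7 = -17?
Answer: 71414296412195089/2238060 ≈ 3.1909e+10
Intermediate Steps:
V(u, J) = -24 (V(u, J) = -7 - 17 = -24)
z(D, k) = 30 (z(D, k) = 6 - 1*(-24) = 6 + 24 = 30)
C(K) = 1/(273 + K)
(C(-383) - 299424)*(1/(-20376 + z(-463, -432)) - 106568) = (1/(273 - 383) - 299424)*(1/(-20376 + 30) - 106568) = (1/(-110) - 299424)*(1/(-20346) - 106568) = (-1/110 - 299424)*(-1/20346 - 106568) = -32936641/110*(-2168232529/20346) = 71414296412195089/2238060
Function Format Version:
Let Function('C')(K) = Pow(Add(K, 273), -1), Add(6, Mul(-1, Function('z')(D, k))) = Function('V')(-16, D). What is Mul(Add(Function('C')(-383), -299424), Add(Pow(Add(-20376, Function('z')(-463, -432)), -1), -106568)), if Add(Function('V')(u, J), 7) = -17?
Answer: Rational(71414296412195089, 2238060) ≈ 3.1909e+10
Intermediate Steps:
Function('V')(u, J) = -24 (Function('V')(u, J) = Add(-7, -17) = -24)
Function('z')(D, k) = 30 (Function('z')(D, k) = Add(6, Mul(-1, -24)) = Add(6, 24) = 30)
Function('C')(K) = Pow(Add(273, K), -1)
Mul(Add(Function('C')(-383), -299424), Add(Pow(Add(-20376, Function('z')(-463, -432)), -1), -106568)) = Mul(Add(Pow(Add(273, -383), -1), -299424), Add(Pow(Add(-20376, 30), -1), -106568)) = Mul(Add(Pow(-110, -1), -299424), Add(Pow(-20346, -1), -106568)) = Mul(Add(Rational(-1, 110), -299424), Add(Rational(-1, 20346), -106568)) = Mul(Rational(-32936641, 110), Rational(-2168232529, 20346)) = Rational(71414296412195089, 2238060)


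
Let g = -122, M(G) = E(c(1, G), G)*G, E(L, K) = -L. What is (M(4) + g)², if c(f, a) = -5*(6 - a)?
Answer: 6724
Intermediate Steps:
c(f, a) = -30 + 5*a
M(G) = G*(30 - 5*G) (M(G) = (-(-30 + 5*G))*G = (30 - 5*G)*G = G*(30 - 5*G))
(M(4) + g)² = (5*4*(6 - 1*4) - 122)² = (5*4*(6 - 4) - 122)² = (5*4*2 - 122)² = (40 - 122)² = (-82)² = 6724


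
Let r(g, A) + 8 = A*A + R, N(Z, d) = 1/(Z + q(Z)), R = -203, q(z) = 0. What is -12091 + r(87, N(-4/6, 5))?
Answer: -49199/4 ≈ -12300.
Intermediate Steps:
N(Z, d) = 1/Z (N(Z, d) = 1/(Z + 0) = 1/Z)
r(g, A) = -211 + A² (r(g, A) = -8 + (A*A - 203) = -8 + (A² - 203) = -8 + (-203 + A²) = -211 + A²)
-12091 + r(87, N(-4/6, 5)) = -12091 + (-211 + (1/(-4/6))²) = -12091 + (-211 + (1/(-4*⅙))²) = -12091 + (-211 + (1/(-⅔))²) = -12091 + (-211 + (-3/2)²) = -12091 + (-211 + 9/4) = -12091 - 835/4 = -49199/4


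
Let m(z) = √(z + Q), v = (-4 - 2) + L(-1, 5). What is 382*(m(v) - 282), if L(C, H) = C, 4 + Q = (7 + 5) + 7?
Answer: -107724 + 764*√2 ≈ -1.0664e+5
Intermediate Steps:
Q = 15 (Q = -4 + ((7 + 5) + 7) = -4 + (12 + 7) = -4 + 19 = 15)
v = -7 (v = (-4 - 2) - 1 = -6 - 1 = -7)
m(z) = √(15 + z) (m(z) = √(z + 15) = √(15 + z))
382*(m(v) - 282) = 382*(√(15 - 7) - 282) = 382*(√8 - 282) = 382*(2*√2 - 282) = 382*(-282 + 2*√2) = -107724 + 764*√2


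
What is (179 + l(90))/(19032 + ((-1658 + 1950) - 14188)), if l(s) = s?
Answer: 269/5136 ≈ 0.052375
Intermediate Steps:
(179 + l(90))/(19032 + ((-1658 + 1950) - 14188)) = (179 + 90)/(19032 + ((-1658 + 1950) - 14188)) = 269/(19032 + (292 - 14188)) = 269/(19032 - 13896) = 269/5136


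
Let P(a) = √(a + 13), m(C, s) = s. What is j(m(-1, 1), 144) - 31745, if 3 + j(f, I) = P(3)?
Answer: -31744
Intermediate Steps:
P(a) = √(13 + a)
j(f, I) = 1 (j(f, I) = -3 + √(13 + 3) = -3 + √16 = -3 + 4 = 1)
j(m(-1, 1), 144) - 31745 = 1 - 31745 = -31744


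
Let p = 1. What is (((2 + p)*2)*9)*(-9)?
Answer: -486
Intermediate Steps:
(((2 + p)*2)*9)*(-9) = (((2 + 1)*2)*9)*(-9) = ((3*2)*9)*(-9) = (6*9)*(-9) = 54*(-9) = -486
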